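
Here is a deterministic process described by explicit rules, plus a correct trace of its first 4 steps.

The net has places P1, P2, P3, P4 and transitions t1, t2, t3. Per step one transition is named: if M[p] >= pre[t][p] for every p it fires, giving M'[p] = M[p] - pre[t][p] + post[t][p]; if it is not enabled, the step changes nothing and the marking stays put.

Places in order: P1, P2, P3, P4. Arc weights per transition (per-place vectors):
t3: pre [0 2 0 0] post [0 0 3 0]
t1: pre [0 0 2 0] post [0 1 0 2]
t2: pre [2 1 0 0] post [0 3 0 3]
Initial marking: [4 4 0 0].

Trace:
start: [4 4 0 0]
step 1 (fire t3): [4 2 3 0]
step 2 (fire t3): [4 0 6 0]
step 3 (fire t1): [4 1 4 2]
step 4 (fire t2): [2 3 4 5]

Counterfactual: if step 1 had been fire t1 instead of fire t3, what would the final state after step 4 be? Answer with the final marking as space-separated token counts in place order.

(re-executing from step 1 with the substitution; state before step 1: [4 4 0 0])
step 1 (fire t1): [4 4 0 0]
step 2 (fire t3): [4 2 3 0]
step 3 (fire t1): [4 3 1 2]
step 4 (fire t2): [2 5 1 5]

2 5 1 5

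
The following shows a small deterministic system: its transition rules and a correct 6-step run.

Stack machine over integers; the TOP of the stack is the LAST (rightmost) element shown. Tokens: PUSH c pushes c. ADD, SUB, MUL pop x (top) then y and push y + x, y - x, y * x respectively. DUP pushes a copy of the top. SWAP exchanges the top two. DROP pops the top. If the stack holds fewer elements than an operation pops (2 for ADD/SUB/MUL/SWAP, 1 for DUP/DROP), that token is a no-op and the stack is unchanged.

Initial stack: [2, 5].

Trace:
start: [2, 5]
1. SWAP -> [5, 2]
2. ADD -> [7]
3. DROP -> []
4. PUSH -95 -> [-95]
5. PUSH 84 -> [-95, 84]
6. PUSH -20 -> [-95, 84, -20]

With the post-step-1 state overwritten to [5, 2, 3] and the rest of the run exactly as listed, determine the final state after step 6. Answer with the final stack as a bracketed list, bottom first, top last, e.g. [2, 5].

state after step 1 := [5, 2, 3]
2. ADD -> [5, 5]
3. DROP -> [5]
4. PUSH -95 -> [5, -95]
5. PUSH 84 -> [5, -95, 84]
6. PUSH -20 -> [5, -95, 84, -20]

[5, -95, 84, -20]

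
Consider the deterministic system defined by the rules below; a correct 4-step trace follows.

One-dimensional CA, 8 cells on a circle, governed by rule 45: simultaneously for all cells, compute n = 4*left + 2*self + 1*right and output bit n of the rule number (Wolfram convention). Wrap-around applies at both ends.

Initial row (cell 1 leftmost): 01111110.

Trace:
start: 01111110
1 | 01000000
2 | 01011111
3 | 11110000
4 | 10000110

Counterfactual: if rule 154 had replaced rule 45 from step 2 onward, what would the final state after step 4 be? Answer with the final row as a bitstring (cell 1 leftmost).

10101010

(re-executing steps 2..4 under rule 154; state before step 2: 01000000)
2 | 10100000
3 | 00010001
4 | 10101010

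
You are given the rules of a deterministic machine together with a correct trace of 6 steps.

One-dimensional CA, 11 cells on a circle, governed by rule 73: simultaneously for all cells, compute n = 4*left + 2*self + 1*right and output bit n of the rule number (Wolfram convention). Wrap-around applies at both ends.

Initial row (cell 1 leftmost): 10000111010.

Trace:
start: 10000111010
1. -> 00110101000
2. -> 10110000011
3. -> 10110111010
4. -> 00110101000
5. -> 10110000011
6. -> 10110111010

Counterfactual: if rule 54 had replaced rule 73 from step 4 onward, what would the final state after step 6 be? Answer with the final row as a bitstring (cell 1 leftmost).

(re-executing steps 4..6 under rule 54; state before step 4: 10110111010)
4. -> 11001000111
5. -> 00111101000
6. -> 01000011100

01000011100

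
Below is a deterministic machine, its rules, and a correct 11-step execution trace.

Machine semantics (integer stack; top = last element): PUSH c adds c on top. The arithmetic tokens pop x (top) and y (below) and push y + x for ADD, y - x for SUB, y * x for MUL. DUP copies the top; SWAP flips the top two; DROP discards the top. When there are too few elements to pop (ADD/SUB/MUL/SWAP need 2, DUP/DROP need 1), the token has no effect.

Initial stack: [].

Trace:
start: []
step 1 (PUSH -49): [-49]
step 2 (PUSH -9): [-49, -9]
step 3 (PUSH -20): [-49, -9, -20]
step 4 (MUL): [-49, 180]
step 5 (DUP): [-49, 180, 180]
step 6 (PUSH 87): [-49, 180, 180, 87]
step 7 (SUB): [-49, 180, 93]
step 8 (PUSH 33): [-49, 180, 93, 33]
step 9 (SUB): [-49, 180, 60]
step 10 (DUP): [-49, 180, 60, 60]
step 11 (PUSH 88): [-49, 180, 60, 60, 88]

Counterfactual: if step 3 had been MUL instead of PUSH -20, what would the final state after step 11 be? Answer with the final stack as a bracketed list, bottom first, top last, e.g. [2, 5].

(re-executing from step 3 with the substitution; state before step 3: [-49, -9])
step 3 (MUL): [441]
step 4 (MUL): [441]
step 5 (DUP): [441, 441]
step 6 (PUSH 87): [441, 441, 87]
step 7 (SUB): [441, 354]
step 8 (PUSH 33): [441, 354, 33]
step 9 (SUB): [441, 321]
step 10 (DUP): [441, 321, 321]
step 11 (PUSH 88): [441, 321, 321, 88]

[441, 321, 321, 88]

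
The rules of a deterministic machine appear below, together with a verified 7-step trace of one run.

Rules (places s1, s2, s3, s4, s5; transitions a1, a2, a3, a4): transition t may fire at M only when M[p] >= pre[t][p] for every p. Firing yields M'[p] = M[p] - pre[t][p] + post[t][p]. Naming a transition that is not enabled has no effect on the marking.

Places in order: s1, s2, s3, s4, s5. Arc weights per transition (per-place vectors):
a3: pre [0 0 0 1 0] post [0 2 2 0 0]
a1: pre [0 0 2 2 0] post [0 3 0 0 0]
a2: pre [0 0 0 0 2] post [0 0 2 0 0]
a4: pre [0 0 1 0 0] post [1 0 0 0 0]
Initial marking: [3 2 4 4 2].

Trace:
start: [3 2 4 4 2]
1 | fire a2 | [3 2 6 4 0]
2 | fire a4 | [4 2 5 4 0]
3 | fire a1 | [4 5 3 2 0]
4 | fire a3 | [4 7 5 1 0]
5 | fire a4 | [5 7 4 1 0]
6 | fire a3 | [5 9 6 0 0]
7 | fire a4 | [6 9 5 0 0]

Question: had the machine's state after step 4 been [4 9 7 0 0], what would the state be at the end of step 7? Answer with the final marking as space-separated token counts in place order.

6 9 5 0 0

state after step 4 := [4 9 7 0 0]
5 | fire a4 | [5 9 6 0 0]
6 | fire a3 | [5 9 6 0 0]
7 | fire a4 | [6 9 5 0 0]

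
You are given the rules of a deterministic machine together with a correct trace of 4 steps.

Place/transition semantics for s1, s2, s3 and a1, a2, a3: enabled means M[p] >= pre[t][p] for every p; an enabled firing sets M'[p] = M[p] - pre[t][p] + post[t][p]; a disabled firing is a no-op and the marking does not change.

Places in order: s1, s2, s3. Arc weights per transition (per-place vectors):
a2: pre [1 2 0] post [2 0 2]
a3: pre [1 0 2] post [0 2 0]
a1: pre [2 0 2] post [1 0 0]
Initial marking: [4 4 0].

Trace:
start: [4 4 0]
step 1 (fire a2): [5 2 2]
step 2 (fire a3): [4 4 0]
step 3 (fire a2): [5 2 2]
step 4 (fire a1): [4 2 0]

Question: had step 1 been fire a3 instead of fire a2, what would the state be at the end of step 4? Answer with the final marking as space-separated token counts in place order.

4 2 0

(re-executing from step 1 with the substitution; state before step 1: [4 4 0])
step 1 (fire a3): [4 4 0]
step 2 (fire a3): [4 4 0]
step 3 (fire a2): [5 2 2]
step 4 (fire a1): [4 2 0]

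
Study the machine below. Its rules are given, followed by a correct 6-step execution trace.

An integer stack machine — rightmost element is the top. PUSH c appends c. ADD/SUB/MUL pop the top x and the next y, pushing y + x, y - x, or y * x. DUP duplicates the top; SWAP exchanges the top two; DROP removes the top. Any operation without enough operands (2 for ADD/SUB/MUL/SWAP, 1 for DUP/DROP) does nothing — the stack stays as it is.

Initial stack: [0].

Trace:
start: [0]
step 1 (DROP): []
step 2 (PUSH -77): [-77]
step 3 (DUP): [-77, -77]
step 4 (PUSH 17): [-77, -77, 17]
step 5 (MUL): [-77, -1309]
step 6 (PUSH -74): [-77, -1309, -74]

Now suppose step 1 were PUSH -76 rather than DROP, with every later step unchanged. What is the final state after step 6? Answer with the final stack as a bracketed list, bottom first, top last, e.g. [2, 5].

(re-executing from step 1 with the substitution; state before step 1: [0])
step 1 (PUSH -76): [0, -76]
step 2 (PUSH -77): [0, -76, -77]
step 3 (DUP): [0, -76, -77, -77]
step 4 (PUSH 17): [0, -76, -77, -77, 17]
step 5 (MUL): [0, -76, -77, -1309]
step 6 (PUSH -74): [0, -76, -77, -1309, -74]

[0, -76, -77, -1309, -74]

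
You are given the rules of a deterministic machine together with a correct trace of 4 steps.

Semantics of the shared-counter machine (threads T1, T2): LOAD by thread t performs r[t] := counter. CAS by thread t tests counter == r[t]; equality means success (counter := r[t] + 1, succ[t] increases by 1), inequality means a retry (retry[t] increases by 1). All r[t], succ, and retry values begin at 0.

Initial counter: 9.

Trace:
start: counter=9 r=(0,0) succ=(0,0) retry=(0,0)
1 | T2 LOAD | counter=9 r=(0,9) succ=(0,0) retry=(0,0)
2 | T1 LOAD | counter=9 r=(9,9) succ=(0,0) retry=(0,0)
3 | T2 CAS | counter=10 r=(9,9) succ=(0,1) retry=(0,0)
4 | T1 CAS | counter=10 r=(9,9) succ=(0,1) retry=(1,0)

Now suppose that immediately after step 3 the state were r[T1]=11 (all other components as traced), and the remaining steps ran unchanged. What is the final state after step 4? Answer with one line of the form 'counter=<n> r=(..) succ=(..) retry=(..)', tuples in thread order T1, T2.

state after step 3 := counter=10 r=(11,9) succ=(0,1) retry=(0,0)
4 | T1 CAS | counter=10 r=(11,9) succ=(0,1) retry=(1,0)

counter=10 r=(11,9) succ=(0,1) retry=(1,0)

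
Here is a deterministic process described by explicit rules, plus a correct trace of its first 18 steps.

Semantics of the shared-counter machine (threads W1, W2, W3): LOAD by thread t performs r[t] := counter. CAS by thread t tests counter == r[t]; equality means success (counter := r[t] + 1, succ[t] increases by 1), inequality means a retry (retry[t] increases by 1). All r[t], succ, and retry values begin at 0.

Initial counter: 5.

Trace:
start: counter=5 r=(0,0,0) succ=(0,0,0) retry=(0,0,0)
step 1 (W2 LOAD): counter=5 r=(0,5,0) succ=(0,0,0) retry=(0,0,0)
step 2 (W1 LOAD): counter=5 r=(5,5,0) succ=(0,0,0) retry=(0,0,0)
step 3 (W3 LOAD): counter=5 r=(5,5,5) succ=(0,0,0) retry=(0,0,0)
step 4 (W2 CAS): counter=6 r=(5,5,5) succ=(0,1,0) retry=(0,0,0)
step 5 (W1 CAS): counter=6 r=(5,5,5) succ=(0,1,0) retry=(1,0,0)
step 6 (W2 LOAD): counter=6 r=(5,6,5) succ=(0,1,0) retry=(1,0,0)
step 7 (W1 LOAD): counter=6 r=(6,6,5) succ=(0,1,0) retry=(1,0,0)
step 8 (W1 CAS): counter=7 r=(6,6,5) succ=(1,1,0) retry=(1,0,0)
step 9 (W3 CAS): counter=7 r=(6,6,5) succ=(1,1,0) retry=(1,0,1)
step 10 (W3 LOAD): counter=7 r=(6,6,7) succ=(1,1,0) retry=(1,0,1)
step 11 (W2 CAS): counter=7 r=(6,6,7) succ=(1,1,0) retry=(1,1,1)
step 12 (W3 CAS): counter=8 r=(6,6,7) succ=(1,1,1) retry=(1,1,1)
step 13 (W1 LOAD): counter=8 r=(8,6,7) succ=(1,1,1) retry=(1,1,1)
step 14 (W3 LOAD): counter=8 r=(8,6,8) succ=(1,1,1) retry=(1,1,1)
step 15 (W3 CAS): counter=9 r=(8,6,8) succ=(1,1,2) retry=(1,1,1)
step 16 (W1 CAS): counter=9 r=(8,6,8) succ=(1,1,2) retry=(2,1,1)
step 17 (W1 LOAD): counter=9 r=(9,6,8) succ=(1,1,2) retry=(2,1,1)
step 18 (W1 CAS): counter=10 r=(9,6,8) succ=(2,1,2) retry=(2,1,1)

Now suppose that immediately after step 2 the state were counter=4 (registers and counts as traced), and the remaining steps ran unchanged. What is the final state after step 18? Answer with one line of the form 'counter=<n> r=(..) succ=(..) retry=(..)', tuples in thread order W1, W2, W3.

state after step 2 := counter=4 r=(5,5,0) succ=(0,0,0) retry=(0,0,0)
step 3 (W3 LOAD): counter=4 r=(5,5,4) succ=(0,0,0) retry=(0,0,0)
step 4 (W2 CAS): counter=4 r=(5,5,4) succ=(0,0,0) retry=(0,1,0)
step 5 (W1 CAS): counter=4 r=(5,5,4) succ=(0,0,0) retry=(1,1,0)
step 6 (W2 LOAD): counter=4 r=(5,4,4) succ=(0,0,0) retry=(1,1,0)
step 7 (W1 LOAD): counter=4 r=(4,4,4) succ=(0,0,0) retry=(1,1,0)
step 8 (W1 CAS): counter=5 r=(4,4,4) succ=(1,0,0) retry=(1,1,0)
step 9 (W3 CAS): counter=5 r=(4,4,4) succ=(1,0,0) retry=(1,1,1)
step 10 (W3 LOAD): counter=5 r=(4,4,5) succ=(1,0,0) retry=(1,1,1)
step 11 (W2 CAS): counter=5 r=(4,4,5) succ=(1,0,0) retry=(1,2,1)
step 12 (W3 CAS): counter=6 r=(4,4,5) succ=(1,0,1) retry=(1,2,1)
step 13 (W1 LOAD): counter=6 r=(6,4,5) succ=(1,0,1) retry=(1,2,1)
step 14 (W3 LOAD): counter=6 r=(6,4,6) succ=(1,0,1) retry=(1,2,1)
step 15 (W3 CAS): counter=7 r=(6,4,6) succ=(1,0,2) retry=(1,2,1)
step 16 (W1 CAS): counter=7 r=(6,4,6) succ=(1,0,2) retry=(2,2,1)
step 17 (W1 LOAD): counter=7 r=(7,4,6) succ=(1,0,2) retry=(2,2,1)
step 18 (W1 CAS): counter=8 r=(7,4,6) succ=(2,0,2) retry=(2,2,1)

counter=8 r=(7,4,6) succ=(2,0,2) retry=(2,2,1)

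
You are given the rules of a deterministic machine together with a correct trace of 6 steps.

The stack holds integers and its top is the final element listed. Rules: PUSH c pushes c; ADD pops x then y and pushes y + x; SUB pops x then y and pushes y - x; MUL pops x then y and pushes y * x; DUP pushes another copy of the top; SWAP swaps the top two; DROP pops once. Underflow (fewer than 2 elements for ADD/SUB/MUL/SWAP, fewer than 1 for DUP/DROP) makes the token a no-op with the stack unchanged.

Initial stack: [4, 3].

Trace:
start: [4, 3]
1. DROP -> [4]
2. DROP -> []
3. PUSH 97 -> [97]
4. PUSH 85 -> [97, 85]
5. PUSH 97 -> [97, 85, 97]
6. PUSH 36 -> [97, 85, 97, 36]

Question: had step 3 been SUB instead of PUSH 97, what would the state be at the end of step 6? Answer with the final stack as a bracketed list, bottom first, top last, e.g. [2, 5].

[85, 97, 36]

(re-executing from step 3 with the substitution; state before step 3: [])
3. SUB -> []
4. PUSH 85 -> [85]
5. PUSH 97 -> [85, 97]
6. PUSH 36 -> [85, 97, 36]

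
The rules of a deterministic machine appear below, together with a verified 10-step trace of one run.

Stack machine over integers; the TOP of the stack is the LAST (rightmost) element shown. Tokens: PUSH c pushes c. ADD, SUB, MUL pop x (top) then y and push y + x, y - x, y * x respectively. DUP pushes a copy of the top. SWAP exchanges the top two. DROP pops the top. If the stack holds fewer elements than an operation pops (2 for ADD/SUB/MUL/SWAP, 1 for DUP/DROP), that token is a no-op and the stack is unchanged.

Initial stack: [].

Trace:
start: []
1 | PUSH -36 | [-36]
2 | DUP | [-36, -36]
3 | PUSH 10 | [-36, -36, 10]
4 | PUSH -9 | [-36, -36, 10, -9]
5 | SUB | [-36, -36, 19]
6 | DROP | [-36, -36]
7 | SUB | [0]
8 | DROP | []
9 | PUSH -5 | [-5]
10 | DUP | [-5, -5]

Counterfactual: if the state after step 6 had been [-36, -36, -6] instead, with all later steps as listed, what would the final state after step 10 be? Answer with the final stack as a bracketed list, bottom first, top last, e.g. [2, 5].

state after step 6 := [-36, -36, -6]
7 | SUB | [-36, -30]
8 | DROP | [-36]
9 | PUSH -5 | [-36, -5]
10 | DUP | [-36, -5, -5]

[-36, -5, -5]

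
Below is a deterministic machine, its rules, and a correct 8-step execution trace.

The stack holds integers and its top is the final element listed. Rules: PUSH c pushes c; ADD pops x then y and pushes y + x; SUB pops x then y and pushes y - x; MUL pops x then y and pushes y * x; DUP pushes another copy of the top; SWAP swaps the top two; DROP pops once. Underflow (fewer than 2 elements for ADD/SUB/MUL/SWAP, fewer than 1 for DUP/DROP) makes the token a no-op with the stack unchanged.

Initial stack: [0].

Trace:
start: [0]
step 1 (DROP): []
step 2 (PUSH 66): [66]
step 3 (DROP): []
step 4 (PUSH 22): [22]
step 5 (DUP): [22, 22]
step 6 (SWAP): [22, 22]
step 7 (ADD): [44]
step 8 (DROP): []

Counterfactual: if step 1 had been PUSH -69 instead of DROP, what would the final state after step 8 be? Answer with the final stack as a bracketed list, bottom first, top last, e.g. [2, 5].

(re-executing from step 1 with the substitution; state before step 1: [0])
step 1 (PUSH -69): [0, -69]
step 2 (PUSH 66): [0, -69, 66]
step 3 (DROP): [0, -69]
step 4 (PUSH 22): [0, -69, 22]
step 5 (DUP): [0, -69, 22, 22]
step 6 (SWAP): [0, -69, 22, 22]
step 7 (ADD): [0, -69, 44]
step 8 (DROP): [0, -69]

[0, -69]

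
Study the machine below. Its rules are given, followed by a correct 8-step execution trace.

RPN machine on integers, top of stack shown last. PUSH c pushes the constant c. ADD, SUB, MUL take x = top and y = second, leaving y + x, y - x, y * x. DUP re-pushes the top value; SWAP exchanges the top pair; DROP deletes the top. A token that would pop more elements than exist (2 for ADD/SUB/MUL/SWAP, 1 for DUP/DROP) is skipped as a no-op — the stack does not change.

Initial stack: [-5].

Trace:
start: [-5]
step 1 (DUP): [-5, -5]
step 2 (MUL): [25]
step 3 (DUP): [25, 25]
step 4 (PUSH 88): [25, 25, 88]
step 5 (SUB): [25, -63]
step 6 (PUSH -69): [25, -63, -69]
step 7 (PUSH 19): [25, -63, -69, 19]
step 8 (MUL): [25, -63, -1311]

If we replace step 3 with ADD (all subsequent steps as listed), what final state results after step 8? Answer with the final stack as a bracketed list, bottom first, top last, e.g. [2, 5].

[-63, -1311]

(re-executing from step 3 with the substitution; state before step 3: [25])
step 3 (ADD): [25]
step 4 (PUSH 88): [25, 88]
step 5 (SUB): [-63]
step 6 (PUSH -69): [-63, -69]
step 7 (PUSH 19): [-63, -69, 19]
step 8 (MUL): [-63, -1311]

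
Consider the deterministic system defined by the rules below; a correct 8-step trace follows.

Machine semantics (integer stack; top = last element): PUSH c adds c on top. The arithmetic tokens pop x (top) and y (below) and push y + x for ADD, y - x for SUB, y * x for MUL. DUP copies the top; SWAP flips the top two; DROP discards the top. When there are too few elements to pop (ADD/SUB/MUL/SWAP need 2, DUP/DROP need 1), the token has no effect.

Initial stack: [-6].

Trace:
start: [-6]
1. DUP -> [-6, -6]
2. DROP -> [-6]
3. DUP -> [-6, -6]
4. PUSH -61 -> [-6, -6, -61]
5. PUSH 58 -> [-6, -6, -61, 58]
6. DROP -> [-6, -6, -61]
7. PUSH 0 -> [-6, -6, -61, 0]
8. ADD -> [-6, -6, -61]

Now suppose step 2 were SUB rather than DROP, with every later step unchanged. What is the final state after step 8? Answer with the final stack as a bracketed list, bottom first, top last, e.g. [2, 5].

(re-executing from step 2 with the substitution; state before step 2: [-6, -6])
2. SUB -> [0]
3. DUP -> [0, 0]
4. PUSH -61 -> [0, 0, -61]
5. PUSH 58 -> [0, 0, -61, 58]
6. DROP -> [0, 0, -61]
7. PUSH 0 -> [0, 0, -61, 0]
8. ADD -> [0, 0, -61]

[0, 0, -61]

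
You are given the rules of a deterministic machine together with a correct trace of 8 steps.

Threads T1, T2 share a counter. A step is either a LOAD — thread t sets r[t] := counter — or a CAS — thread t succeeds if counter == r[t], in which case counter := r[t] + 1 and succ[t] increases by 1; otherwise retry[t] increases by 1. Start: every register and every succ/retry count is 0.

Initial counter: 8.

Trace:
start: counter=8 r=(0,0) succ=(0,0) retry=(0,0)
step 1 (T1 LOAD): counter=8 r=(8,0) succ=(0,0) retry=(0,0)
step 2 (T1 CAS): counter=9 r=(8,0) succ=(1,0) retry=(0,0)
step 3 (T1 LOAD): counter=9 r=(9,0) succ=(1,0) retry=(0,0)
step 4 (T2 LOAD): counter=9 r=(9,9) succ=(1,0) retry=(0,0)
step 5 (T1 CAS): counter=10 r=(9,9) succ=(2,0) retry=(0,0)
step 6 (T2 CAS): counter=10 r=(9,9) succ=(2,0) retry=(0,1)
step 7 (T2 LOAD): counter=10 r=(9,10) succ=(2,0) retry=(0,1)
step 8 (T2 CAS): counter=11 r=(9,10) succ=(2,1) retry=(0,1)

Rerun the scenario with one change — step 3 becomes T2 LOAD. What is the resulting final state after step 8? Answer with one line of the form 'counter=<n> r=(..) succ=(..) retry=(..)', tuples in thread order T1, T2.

counter=11 r=(8,10) succ=(1,2) retry=(1,0)

(re-executing from step 3 with the substitution; state before step 3: counter=9 r=(8,0) succ=(1,0) retry=(0,0))
step 3 (T2 LOAD): counter=9 r=(8,9) succ=(1,0) retry=(0,0)
step 4 (T2 LOAD): counter=9 r=(8,9) succ=(1,0) retry=(0,0)
step 5 (T1 CAS): counter=9 r=(8,9) succ=(1,0) retry=(1,0)
step 6 (T2 CAS): counter=10 r=(8,9) succ=(1,1) retry=(1,0)
step 7 (T2 LOAD): counter=10 r=(8,10) succ=(1,1) retry=(1,0)
step 8 (T2 CAS): counter=11 r=(8,10) succ=(1,2) retry=(1,0)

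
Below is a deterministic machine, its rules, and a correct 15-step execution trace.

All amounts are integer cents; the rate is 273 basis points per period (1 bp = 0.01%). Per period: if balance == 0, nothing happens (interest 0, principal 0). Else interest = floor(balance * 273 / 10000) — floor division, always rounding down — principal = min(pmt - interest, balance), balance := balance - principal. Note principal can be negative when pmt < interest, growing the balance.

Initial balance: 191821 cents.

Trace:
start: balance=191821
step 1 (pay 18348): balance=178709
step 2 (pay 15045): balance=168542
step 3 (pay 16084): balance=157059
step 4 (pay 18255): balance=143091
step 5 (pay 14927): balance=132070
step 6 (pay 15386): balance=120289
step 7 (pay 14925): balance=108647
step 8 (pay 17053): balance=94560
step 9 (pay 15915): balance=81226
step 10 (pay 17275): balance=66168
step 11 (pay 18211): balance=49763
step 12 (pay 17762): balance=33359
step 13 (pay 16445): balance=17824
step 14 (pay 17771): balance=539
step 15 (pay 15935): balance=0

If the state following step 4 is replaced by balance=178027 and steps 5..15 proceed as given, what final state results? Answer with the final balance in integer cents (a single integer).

state after step 4 := balance=178027
step 5 (pay 14927): balance=167960
step 6 (pay 15386): balance=157159
step 7 (pay 14925): balance=146524
step 8 (pay 17053): balance=133471
step 9 (pay 15915): balance=121199
step 10 (pay 17275): balance=107232
step 11 (pay 18211): balance=91948
step 12 (pay 17762): balance=76696
step 13 (pay 16445): balance=62344
step 14 (pay 17771): balance=46274
step 15 (pay 15935): balance=31602

31602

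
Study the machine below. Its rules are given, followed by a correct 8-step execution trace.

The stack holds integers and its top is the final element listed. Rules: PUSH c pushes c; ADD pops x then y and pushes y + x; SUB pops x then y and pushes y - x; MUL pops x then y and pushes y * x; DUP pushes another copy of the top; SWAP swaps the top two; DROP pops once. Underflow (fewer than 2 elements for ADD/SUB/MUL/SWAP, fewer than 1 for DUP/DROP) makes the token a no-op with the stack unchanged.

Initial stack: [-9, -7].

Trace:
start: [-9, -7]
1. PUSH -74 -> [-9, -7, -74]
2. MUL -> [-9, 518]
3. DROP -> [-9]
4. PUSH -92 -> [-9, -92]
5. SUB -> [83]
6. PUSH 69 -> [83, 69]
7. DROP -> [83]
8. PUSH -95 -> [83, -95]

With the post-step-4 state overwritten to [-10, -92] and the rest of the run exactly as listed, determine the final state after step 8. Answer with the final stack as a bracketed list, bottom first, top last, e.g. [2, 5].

state after step 4 := [-10, -92]
5. SUB -> [82]
6. PUSH 69 -> [82, 69]
7. DROP -> [82]
8. PUSH -95 -> [82, -95]

[82, -95]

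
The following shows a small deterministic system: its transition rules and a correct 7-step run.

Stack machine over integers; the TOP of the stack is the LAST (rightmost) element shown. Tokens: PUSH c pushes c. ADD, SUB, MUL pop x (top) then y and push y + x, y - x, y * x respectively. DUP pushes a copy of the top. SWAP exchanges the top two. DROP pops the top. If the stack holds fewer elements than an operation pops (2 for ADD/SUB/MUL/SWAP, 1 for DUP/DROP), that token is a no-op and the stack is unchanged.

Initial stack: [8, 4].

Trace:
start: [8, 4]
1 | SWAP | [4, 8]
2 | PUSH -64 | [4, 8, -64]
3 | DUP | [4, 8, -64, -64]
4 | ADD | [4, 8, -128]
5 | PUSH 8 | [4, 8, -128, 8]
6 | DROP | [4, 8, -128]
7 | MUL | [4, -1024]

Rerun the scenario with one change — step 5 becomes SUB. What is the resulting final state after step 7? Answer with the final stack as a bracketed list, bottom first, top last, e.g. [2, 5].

(re-executing from step 5 with the substitution; state before step 5: [4, 8, -128])
5 | SUB | [4, 136]
6 | DROP | [4]
7 | MUL | [4]

[4]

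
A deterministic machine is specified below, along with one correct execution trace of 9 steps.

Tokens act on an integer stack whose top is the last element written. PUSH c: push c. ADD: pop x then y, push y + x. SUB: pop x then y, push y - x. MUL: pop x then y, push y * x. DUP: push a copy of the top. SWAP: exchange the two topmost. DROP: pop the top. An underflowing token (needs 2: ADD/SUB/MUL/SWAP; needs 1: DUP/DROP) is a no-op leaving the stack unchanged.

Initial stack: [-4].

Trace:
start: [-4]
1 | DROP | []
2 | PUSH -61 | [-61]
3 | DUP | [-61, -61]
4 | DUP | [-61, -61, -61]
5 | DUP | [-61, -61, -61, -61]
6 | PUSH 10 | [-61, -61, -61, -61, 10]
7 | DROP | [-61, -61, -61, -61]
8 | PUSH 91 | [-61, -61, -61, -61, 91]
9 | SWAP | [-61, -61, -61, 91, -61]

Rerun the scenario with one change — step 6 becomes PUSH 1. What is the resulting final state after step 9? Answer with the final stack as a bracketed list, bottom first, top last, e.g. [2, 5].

[-61, -61, -61, 91, -61]

(re-executing from step 6 with the substitution; state before step 6: [-61, -61, -61, -61])
6 | PUSH 1 | [-61, -61, -61, -61, 1]
7 | DROP | [-61, -61, -61, -61]
8 | PUSH 91 | [-61, -61, -61, -61, 91]
9 | SWAP | [-61, -61, -61, 91, -61]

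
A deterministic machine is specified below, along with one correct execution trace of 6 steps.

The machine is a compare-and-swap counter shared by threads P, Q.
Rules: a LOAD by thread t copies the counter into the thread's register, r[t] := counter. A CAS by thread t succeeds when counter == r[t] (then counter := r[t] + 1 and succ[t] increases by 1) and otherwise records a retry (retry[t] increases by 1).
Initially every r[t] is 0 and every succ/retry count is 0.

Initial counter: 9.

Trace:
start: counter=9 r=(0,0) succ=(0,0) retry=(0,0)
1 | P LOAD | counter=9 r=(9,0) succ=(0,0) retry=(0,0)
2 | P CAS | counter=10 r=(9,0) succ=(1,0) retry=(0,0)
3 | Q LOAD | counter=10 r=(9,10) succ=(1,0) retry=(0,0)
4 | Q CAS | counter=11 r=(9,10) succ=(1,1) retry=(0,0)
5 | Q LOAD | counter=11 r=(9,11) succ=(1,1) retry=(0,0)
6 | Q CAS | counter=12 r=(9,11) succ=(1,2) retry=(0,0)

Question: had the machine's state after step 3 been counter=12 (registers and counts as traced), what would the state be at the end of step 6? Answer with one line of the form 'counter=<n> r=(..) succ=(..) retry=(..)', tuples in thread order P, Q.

counter=13 r=(9,12) succ=(1,1) retry=(0,1)

state after step 3 := counter=12 r=(9,10) succ=(1,0) retry=(0,0)
4 | Q CAS | counter=12 r=(9,10) succ=(1,0) retry=(0,1)
5 | Q LOAD | counter=12 r=(9,12) succ=(1,0) retry=(0,1)
6 | Q CAS | counter=13 r=(9,12) succ=(1,1) retry=(0,1)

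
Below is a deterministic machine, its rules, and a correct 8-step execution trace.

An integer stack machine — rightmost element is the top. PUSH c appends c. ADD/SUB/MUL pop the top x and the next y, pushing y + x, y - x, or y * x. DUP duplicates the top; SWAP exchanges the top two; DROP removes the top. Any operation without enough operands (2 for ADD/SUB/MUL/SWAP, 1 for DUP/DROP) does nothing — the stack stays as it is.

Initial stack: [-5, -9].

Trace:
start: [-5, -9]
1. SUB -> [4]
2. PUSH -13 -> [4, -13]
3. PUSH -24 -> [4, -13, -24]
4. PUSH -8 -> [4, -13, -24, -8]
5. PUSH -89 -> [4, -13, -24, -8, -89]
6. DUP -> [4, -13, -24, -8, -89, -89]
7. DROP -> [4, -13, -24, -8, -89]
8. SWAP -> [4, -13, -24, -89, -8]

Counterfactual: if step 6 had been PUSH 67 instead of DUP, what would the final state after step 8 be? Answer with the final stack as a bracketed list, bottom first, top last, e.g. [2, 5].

(re-executing from step 6 with the substitution; state before step 6: [4, -13, -24, -8, -89])
6. PUSH 67 -> [4, -13, -24, -8, -89, 67]
7. DROP -> [4, -13, -24, -8, -89]
8. SWAP -> [4, -13, -24, -89, -8]

[4, -13, -24, -89, -8]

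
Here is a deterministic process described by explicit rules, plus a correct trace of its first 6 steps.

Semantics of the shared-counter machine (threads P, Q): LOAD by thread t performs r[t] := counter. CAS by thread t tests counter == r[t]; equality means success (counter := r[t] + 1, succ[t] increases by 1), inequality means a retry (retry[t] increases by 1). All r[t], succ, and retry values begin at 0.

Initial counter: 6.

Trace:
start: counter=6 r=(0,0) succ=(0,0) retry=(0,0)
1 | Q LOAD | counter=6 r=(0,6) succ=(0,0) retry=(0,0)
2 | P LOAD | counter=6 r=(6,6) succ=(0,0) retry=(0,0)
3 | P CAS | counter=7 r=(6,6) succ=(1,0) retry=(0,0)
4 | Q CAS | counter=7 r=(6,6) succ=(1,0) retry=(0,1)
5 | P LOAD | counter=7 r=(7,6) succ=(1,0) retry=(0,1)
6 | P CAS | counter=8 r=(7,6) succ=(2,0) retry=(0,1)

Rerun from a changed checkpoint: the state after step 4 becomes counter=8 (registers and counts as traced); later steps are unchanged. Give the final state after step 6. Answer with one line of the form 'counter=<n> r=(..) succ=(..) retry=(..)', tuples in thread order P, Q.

state after step 4 := counter=8 r=(6,6) succ=(1,0) retry=(0,1)
5 | P LOAD | counter=8 r=(8,6) succ=(1,0) retry=(0,1)
6 | P CAS | counter=9 r=(8,6) succ=(2,0) retry=(0,1)

counter=9 r=(8,6) succ=(2,0) retry=(0,1)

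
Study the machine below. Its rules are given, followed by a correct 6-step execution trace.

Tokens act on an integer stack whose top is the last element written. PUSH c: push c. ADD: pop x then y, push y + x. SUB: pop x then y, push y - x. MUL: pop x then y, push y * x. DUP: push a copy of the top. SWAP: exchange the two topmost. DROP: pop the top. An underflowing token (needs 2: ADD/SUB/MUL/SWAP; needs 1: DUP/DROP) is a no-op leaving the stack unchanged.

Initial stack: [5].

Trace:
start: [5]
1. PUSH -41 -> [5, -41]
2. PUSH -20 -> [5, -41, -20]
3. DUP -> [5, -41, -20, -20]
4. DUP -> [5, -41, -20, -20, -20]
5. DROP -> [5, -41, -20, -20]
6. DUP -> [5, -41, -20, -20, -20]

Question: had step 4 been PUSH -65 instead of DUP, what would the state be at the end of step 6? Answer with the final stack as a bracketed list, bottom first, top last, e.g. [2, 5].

(re-executing from step 4 with the substitution; state before step 4: [5, -41, -20, -20])
4. PUSH -65 -> [5, -41, -20, -20, -65]
5. DROP -> [5, -41, -20, -20]
6. DUP -> [5, -41, -20, -20, -20]

[5, -41, -20, -20, -20]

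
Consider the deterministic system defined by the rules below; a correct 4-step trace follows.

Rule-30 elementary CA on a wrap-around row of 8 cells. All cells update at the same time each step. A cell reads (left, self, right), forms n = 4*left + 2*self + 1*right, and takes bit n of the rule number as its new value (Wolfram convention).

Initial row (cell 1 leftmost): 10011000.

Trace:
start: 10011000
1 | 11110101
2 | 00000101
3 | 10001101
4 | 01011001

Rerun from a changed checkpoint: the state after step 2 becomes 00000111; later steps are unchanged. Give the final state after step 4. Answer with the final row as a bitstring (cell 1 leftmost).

state after step 2 := 00000111
3 | 10001100
4 | 11011011

11011011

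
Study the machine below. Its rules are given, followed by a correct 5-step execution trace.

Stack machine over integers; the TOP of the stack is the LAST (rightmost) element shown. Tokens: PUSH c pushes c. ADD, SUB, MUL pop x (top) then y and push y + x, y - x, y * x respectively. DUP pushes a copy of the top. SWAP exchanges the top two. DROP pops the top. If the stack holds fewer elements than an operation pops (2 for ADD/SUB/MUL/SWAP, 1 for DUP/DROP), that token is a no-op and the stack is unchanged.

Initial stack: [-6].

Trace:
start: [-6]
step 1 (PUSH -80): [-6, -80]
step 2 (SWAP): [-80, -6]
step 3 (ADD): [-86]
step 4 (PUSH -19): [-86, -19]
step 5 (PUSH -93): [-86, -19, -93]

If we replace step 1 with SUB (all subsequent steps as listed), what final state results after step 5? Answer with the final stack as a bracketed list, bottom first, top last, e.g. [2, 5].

[-6, -19, -93]

(re-executing from step 1 with the substitution; state before step 1: [-6])
step 1 (SUB): [-6]
step 2 (SWAP): [-6]
step 3 (ADD): [-6]
step 4 (PUSH -19): [-6, -19]
step 5 (PUSH -93): [-6, -19, -93]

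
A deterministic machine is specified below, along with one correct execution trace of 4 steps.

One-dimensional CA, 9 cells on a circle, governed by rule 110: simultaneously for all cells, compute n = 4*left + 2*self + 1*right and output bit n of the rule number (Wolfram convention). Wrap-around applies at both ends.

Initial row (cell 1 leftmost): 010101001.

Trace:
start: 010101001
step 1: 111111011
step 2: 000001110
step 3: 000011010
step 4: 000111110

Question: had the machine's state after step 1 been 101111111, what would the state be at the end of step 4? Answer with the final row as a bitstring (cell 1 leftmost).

111000011

state after step 1 := 101111111
step 2: 111000000
step 3: 101000001
step 4: 111000011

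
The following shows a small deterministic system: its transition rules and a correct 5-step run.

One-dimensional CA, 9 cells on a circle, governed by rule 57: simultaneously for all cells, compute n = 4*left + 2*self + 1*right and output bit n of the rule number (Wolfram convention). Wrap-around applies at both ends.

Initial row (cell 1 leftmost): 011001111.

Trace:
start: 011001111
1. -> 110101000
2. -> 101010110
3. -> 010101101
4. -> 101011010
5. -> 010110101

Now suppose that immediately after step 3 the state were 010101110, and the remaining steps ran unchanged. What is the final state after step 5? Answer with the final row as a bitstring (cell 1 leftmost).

state after step 3 := 010101110
4. -> 001011001
5. -> 100110100

100110100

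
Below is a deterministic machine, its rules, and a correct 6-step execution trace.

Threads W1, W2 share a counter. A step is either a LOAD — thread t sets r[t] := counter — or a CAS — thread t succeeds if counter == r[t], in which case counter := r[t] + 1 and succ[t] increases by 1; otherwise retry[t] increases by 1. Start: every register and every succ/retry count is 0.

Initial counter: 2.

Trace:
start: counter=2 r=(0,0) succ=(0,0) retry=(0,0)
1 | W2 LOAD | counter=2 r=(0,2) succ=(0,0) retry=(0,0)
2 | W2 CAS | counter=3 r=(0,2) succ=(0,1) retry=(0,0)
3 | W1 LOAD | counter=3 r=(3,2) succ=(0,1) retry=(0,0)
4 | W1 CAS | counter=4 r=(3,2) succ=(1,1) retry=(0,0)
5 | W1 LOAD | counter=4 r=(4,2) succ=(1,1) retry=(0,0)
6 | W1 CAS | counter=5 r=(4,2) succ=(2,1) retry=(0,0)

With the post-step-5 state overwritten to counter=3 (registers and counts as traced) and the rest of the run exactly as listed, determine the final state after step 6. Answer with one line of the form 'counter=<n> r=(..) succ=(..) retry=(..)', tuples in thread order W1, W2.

counter=3 r=(4,2) succ=(1,1) retry=(1,0)

state after step 5 := counter=3 r=(4,2) succ=(1,1) retry=(0,0)
6 | W1 CAS | counter=3 r=(4,2) succ=(1,1) retry=(1,0)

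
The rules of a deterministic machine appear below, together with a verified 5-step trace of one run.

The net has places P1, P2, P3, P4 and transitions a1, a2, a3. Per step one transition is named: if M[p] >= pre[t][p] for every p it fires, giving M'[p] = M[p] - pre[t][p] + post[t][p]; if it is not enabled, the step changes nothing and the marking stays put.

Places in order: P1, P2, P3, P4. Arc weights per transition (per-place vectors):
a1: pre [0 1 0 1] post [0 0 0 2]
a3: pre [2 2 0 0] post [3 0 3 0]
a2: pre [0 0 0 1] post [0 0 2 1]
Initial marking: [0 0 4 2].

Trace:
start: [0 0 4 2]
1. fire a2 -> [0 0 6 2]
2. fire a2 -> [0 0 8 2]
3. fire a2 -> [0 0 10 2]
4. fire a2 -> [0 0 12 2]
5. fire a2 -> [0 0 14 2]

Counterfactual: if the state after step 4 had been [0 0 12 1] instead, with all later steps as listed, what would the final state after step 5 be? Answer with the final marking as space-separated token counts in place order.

0 0 14 1

state after step 4 := [0 0 12 1]
5. fire a2 -> [0 0 14 1]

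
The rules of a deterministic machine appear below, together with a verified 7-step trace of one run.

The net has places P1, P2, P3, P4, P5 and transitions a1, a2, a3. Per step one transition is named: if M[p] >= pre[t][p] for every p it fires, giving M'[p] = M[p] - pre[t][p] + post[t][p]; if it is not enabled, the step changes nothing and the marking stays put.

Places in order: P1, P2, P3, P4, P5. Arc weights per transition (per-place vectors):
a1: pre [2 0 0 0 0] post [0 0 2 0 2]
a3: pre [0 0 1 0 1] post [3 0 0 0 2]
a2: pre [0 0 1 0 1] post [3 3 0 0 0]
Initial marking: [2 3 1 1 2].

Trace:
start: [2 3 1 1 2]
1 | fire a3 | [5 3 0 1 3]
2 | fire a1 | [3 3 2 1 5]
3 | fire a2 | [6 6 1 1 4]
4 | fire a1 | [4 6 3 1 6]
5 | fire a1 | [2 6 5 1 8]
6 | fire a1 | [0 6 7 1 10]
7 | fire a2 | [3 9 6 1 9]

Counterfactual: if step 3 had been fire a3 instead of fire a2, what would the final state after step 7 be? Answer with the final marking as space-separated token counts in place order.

3 6 6 1 11

(re-executing from step 3 with the substitution; state before step 3: [3 3 2 1 5])
3 | fire a3 | [6 3 1 1 6]
4 | fire a1 | [4 3 3 1 8]
5 | fire a1 | [2 3 5 1 10]
6 | fire a1 | [0 3 7 1 12]
7 | fire a2 | [3 6 6 1 11]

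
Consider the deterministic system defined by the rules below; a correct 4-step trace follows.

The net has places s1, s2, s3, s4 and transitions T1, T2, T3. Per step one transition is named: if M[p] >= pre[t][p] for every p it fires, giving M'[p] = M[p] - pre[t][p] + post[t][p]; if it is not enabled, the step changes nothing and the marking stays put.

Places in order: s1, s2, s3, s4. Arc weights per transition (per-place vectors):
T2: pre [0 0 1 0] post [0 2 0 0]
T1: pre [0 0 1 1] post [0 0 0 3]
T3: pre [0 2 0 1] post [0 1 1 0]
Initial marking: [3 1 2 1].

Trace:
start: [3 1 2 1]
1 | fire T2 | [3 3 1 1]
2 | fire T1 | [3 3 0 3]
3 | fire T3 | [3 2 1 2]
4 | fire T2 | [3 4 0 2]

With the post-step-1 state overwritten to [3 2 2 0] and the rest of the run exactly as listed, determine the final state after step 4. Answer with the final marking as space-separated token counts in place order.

state after step 1 := [3 2 2 0]
2 | fire T1 | [3 2 2 0]
3 | fire T3 | [3 2 2 0]
4 | fire T2 | [3 4 1 0]

3 4 1 0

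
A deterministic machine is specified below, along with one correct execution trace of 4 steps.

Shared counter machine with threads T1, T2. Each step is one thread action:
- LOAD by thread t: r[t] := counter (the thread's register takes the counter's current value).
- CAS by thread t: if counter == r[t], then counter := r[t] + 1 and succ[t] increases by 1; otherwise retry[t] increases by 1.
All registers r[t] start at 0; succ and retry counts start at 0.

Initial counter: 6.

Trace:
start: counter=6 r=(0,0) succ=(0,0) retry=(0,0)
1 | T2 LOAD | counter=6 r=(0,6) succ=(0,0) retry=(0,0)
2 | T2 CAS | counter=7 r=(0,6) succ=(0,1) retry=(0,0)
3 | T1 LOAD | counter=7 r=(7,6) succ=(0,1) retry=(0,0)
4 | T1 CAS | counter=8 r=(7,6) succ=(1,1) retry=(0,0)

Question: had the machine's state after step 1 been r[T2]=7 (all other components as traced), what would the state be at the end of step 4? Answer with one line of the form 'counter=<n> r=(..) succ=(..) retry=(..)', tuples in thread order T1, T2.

counter=7 r=(6,7) succ=(1,0) retry=(0,1)

state after step 1 := counter=6 r=(0,7) succ=(0,0) retry=(0,0)
2 | T2 CAS | counter=6 r=(0,7) succ=(0,0) retry=(0,1)
3 | T1 LOAD | counter=6 r=(6,7) succ=(0,0) retry=(0,1)
4 | T1 CAS | counter=7 r=(6,7) succ=(1,0) retry=(0,1)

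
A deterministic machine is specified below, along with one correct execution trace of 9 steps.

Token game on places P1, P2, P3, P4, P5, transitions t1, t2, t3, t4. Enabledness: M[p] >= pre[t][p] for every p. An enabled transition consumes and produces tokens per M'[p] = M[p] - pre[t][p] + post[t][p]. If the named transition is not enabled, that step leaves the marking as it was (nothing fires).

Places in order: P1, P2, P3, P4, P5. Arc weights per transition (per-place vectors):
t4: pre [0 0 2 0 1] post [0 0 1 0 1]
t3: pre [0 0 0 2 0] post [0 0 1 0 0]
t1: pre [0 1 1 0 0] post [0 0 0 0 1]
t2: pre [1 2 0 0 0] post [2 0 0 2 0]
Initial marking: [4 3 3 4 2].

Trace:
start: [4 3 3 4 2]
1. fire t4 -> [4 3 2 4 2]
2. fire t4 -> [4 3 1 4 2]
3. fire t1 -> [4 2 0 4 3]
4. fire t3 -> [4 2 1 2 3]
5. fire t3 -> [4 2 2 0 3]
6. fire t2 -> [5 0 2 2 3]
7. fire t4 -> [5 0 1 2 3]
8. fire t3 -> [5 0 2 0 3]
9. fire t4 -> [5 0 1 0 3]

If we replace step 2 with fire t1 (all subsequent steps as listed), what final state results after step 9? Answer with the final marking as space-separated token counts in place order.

(re-executing from step 2 with the substitution; state before step 2: [4 3 2 4 2])
2. fire t1 -> [4 2 1 4 3]
3. fire t1 -> [4 1 0 4 4]
4. fire t3 -> [4 1 1 2 4]
5. fire t3 -> [4 1 2 0 4]
6. fire t2 -> [4 1 2 0 4]
7. fire t4 -> [4 1 1 0 4]
8. fire t3 -> [4 1 1 0 4]
9. fire t4 -> [4 1 1 0 4]

4 1 1 0 4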